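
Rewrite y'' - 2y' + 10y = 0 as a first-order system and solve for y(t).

y(t) = C_1e^(t)cos(3t) + C_2e^(t)sin(3t)

Let x_1 = y, x_2 = y'. Then x_1' = x_2 and x_2' = -10x_1 + 2x_2.
A = [[0,1],[-10,2]]; det(A-λI) = λ^2 - 2λ + 10.
Eigenvalues λ = 1 ± 3i.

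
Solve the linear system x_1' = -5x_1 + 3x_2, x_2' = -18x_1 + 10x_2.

x_1(t) = K_1e^(t) - K_2e^(4t), x_2(t) = 2K_1e^(t) - 3K_2e^(4t)

Coefficient matrix A = [[-5, 3], [-18, 10]].
Characteristic polynomial det(A - λI) = λ^2 - 5λ + 4 = 0.
Eigenvalues λ = 1, 4.
For λ=1: (A-λI) row 1 is [-6, 3], so an eigenvector is (1, 2).
For λ=4: (A-λI) row 1 is [-9, 3], so an eigenvector is (-1, -3).
General solution: K_1e^(t)(1,2) + K_2e^(4t)(-1,-3).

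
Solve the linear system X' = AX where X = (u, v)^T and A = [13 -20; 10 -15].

Coefficient matrix A = [[13, -20], [10, -15]].
Characteristic polynomial det(A - λI) = λ^2 + 2λ + 5 = 0.
Eigenvalues λ = -1 ± 2i (complex conjugate pair).
For λ=-1+2i: an eigenvector is (-3,-2) - i(-1,-1) = (-3 + i, -2 + i).
A real fundamental pair from Re and Im of e^((-1+2i)t)v: X_1 = e^(-t)(cos(2t)·(-3,-2) + sin(2t)·(-1,-1)), X_2 = e^(-t)(sin(2t)·(-3,-2) - cos(2t)·(-1,-1)).
General solution: K_1X_1 + K_2X_2.

u(t) = -K_1e^(-t)sin(2t) - 3K_1e^(-t)cos(2t) - 3K_2e^(-t)sin(2t) + K_2e^(-t)cos(2t), v(t) = -K_1e^(-t)sin(2t) - 2K_1e^(-t)cos(2t) - 2K_2e^(-t)sin(2t) + K_2e^(-t)cos(2t)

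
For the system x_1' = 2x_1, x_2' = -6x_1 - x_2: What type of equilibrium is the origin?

A = [[2,0],[-6,-1]]; det(A-λI) = λ^2 - λ - 2.
λ = 2, -1: opposite signs.

saddle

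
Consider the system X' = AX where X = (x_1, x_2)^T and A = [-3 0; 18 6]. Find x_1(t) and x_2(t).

Coefficient matrix A = [[-3, 0], [18, 6]].
Characteristic polynomial det(A - λI) = λ^2 - 3λ - 18 = 0.
Eigenvalues λ = 6, -3.
For λ=6: (A-λI) row 1 is [-9, 0], so an eigenvector is (0, -1).
For λ=-3: (A-λI) row 2 is [18, 9], so an eigenvector is (-1, 2).
General solution: C_1e^(6t)(0,-1) + C_2e^(-3t)(-1,2).

x_1(t) = -C_2e^(-3t), x_2(t) = -C_1e^(6t) + 2C_2e^(-3t)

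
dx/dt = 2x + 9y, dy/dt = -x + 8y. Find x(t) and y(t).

x(t) = 3C_1e^(5t) + 3C_2te^(5t) + 2C_2e^(5t), y(t) = C_1e^(5t) + C_2te^(5t) + C_2e^(5t)

Coefficient matrix A = [[2, 9], [-1, 8]].
Characteristic polynomial det(A - λI) = λ^2 - 10λ + 25 = 0.
Single eigenvalue λ = 5 with algebraic multiplicity 2.
Eigenvector v = (3,1); generalized eigenvector w with (A-λI)w=v is (2,1).
General solution: e^(5t)[C_1·v + C_2·(t·v + w)].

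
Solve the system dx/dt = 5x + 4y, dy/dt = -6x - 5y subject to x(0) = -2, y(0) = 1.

Coefficient matrix A = [[5, 4], [-6, -5]].
Characteristic polynomial det(A - λI) = λ^2 - 1 = 0.
Eigenvalues λ = -1, 1.
For λ=-1: (A-λI) row 1 is [6, 4], so an eigenvector is (2, -3).
For λ=1: (A-λI) row 1 is [4, 4], so an eigenvector is (1, -1).
General solution: C_1e^(-t)(2,-3) + C_2e^(t)(1,-1).
Applying x(0)=-2, y(0)=1 gives C_1=1, C_2=-4.

x(t) = -4e^(t) + 2e^(-t), y(t) = 4e^(t) - 3e^(-t)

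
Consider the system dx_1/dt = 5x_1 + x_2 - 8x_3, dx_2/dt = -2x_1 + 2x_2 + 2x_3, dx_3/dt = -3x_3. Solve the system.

Coefficient matrix A = [[5, 1, -8], [-2, 2, 2], [0, 0, -3]].
det(A - λI) = 0 gives eigenvalues λ = 4, 3, -3.
For λ=4: eigenvector (1,-1,0).
For λ=3: eigenvector (-1,2,0).
For λ=-3: eigenvector (1,0,1).
General solution: c_1e^(4t)(1,-1,0) + c_2e^(3t)(-1,2,0) + c_3e^(-3t)(1,0,1).

x_1(t) = c_1e^(4t) - c_2e^(3t) + c_3e^(-3t), x_2(t) = -c_1e^(4t) + 2c_2e^(3t), x_3(t) = c_3e^(-3t)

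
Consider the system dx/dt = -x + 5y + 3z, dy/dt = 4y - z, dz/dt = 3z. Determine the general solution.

x(t) = C_1e^(-t) + C_2e^(4t) + 2C_3e^(3t), y(t) = C_2e^(4t) + C_3e^(3t), z(t) = C_3e^(3t)

Coefficient matrix A = [[-1, 5, 3], [0, 4, -1], [0, 0, 3]].
det(A - λI) = 0 gives eigenvalues λ = -1, 4, 3.
For λ=-1: eigenvector (1,0,0).
For λ=4: eigenvector (1,1,0).
For λ=3: eigenvector (2,1,1).
General solution: C_1e^(-t)(1,0,0) + C_2e^(4t)(1,1,0) + C_3e^(3t)(2,1,1).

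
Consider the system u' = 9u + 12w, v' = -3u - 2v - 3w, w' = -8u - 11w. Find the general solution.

Coefficient matrix A = [[9, 0, 12], [-3, -2, -3], [-8, 0, -11]].
det(A - λI) = 0 gives eigenvalues λ = 1, -2, -3.
For λ=1: eigenvector (3,-1,-2).
For λ=-2: eigenvector (0,1,0).
For λ=-3: eigenvector (-1,0,1).
General solution: c_1e^(t)(3,-1,-2) + c_2e^(-2t)(0,1,0) + c_3e^(-3t)(-1,0,1).

u(t) = 3c_1e^(t) - c_3e^(-3t), v(t) = -c_1e^(t) + c_2e^(-2t), w(t) = -2c_1e^(t) + c_3e^(-3t)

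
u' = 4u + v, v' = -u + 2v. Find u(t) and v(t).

Coefficient matrix A = [[4, 1], [-1, 2]].
Characteristic polynomial det(A - λI) = λ^2 - 6λ + 9 = 0.
Single eigenvalue λ = 3 with algebraic multiplicity 2.
Eigenvector v = (-1,1); generalized eigenvector w with (A-λI)w=v is (2,-3).
General solution: e^(3t)[c_1·v + c_2·(t·v + w)].

u(t) = -c_1e^(3t) - c_2te^(3t) + 2c_2e^(3t), v(t) = c_1e^(3t) + c_2te^(3t) - 3c_2e^(3t)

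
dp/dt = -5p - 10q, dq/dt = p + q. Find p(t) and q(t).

Coefficient matrix A = [[-5, -10], [1, 1]].
Characteristic polynomial det(A - λI) = λ^2 + 4λ + 5 = 0.
Eigenvalues λ = -2 ± i (complex conjugate pair).
For λ=-2+i: an eigenvector is (-3,1) - i(-1,0) = (-3 + i, 1).
A real fundamental pair from Re and Im of e^((-2+i)t)v: X_1 = e^(-2t)(cos(t)·(-3,1) + sin(t)·(-1,0)), X_2 = e^(-2t)(sin(t)·(-3,1) - cos(t)·(-1,0)).
General solution: K_1X_1 + K_2X_2.

p(t) = -K_1e^(-2t)sin(t) - 3K_1e^(-2t)cos(t) - 3K_2e^(-2t)sin(t) + K_2e^(-2t)cos(t), q(t) = K_1e^(-2t)cos(t) + K_2e^(-2t)sin(t)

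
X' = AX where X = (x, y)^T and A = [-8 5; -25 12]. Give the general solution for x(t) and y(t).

x(t) = -c_1e^(2t)sin(5t) + c_2e^(2t)cos(5t), y(t) = -2c_1e^(2t)sin(5t) - c_1e^(2t)cos(5t) - c_2e^(2t)sin(5t) + 2c_2e^(2t)cos(5t)

Coefficient matrix A = [[-8, 5], [-25, 12]].
Characteristic polynomial det(A - λI) = λ^2 - 4λ + 29 = 0.
Eigenvalues λ = 2 ± 5i (complex conjugate pair).
For λ=2+5i: an eigenvector is (0,-1) - i(-1,-2) = (0 + i, -1 + 2i).
A real fundamental pair from Re and Im of e^((2+5i)t)v: X_1 = e^(2t)(cos(5t)·(0,-1) + sin(5t)·(-1,-2)), X_2 = e^(2t)(sin(5t)·(0,-1) - cos(5t)·(-1,-2)).
General solution: c_1X_1 + c_2X_2.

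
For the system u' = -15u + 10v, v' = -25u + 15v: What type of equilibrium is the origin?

A = [[-15,10],[-25,15]]; det(A-λI) = λ^2 + 25.
λ = 0 ± 5i: zero real part.

center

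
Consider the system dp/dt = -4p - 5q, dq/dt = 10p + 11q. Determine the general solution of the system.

Coefficient matrix A = [[-4, -5], [10, 11]].
Characteristic polynomial det(A - λI) = λ^2 - 7λ + 6 = 0.
Eigenvalues λ = 1, 6.
For λ=1: (A-λI) row 1 is [-5, -5], so an eigenvector is (-1, 1).
For λ=6: (A-λI) row 1 is [-10, -5], so an eigenvector is (1, -2).
General solution: C_1e^(t)(-1,1) + C_2e^(6t)(1,-2).

p(t) = -C_1e^(t) + C_2e^(6t), q(t) = C_1e^(t) - 2C_2e^(6t)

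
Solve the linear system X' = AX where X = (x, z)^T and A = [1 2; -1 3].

Coefficient matrix A = [[1, 2], [-1, 3]].
Characteristic polynomial det(A - λI) = λ^2 - 4λ + 5 = 0.
Eigenvalues λ = 2 ± i (complex conjugate pair).
For λ=2+i: an eigenvector is (-1,0) - i(1,1) = (-1 - i, 0 - i).
A real fundamental pair from Re and Im of e^((2+i)t)v: X_1 = e^(2t)(cos(t)·(-1,0) + sin(t)·(1,1)), X_2 = e^(2t)(sin(t)·(-1,0) - cos(t)·(1,1)).
General solution: K_1X_1 + K_2X_2.

x(t) = K_1e^(2t)sin(t) - K_1e^(2t)cos(t) - K_2e^(2t)sin(t) - K_2e^(2t)cos(t), z(t) = K_1e^(2t)sin(t) - K_2e^(2t)cos(t)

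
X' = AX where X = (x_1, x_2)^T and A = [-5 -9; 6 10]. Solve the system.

x_1(t) = -3K_1e^(t) + K_2e^(4t), x_2(t) = 2K_1e^(t) - K_2e^(4t)

Coefficient matrix A = [[-5, -9], [6, 10]].
Characteristic polynomial det(A - λI) = λ^2 - 5λ + 4 = 0.
Eigenvalues λ = 1, 4.
For λ=1: (A-λI) row 1 is [-6, -9], so an eigenvector is (-3, 2).
For λ=4: (A-λI) row 1 is [-9, -9], so an eigenvector is (1, -1).
General solution: K_1e^(t)(-3,2) + K_2e^(4t)(1,-1).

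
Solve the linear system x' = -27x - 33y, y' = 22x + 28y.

x(t) = -3C_1e^(-5t) - C_2e^(6t), y(t) = 2C_1e^(-5t) + C_2e^(6t)

Coefficient matrix A = [[-27, -33], [22, 28]].
Characteristic polynomial det(A - λI) = λ^2 - λ - 30 = 0.
Eigenvalues λ = -5, 6.
For λ=-5: (A-λI) row 1 is [-22, -33], so an eigenvector is (-3, 2).
For λ=6: (A-λI) row 1 is [-33, -33], so an eigenvector is (-1, 1).
General solution: C_1e^(-5t)(-3,2) + C_2e^(6t)(-1,1).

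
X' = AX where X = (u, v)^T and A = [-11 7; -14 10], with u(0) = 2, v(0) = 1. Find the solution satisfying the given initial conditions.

u(t) = -e^(3t) + 3e^(-4t), v(t) = -2e^(3t) + 3e^(-4t)

Coefficient matrix A = [[-11, 7], [-14, 10]].
Characteristic polynomial det(A - λI) = λ^2 + λ - 12 = 0.
Eigenvalues λ = 3, -4.
For λ=3: (A-λI) row 1 is [-14, 7], so an eigenvector is (-1, -2).
For λ=-4: (A-λI) row 1 is [-7, 7], so an eigenvector is (-1, -1).
General solution: c_1e^(3t)(-1,-2) + c_2e^(-4t)(-1,-1).
Applying u(0)=2, v(0)=1 gives c_1=1, c_2=-3.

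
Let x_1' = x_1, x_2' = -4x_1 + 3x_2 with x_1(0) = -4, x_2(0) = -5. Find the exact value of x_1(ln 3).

-12

A = [[1,0],[-4,3]]; eigenvalues λ = 3, 1.
Eigenvectors: (0,1) for λ=3, (-1,-2) for λ=1.
From the initial condition, c_1 = 3, c_2 = 4.
x_1(ln 3) = (3)(3^3)(0) + (4)(3^1)(-1) = -12.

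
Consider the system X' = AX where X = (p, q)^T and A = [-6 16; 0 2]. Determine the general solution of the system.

Coefficient matrix A = [[-6, 16], [0, 2]].
Characteristic polynomial det(A - λI) = λ^2 + 4λ - 12 = 0.
Eigenvalues λ = -6, 2.
For λ=-6: (A-λI) row 1 is [0, 16], so an eigenvector is (-1, 0).
For λ=2: (A-λI) row 1 is [-8, 16], so an eigenvector is (2, 1).
General solution: C_1e^(-6t)(-1,0) + C_2e^(2t)(2,1).

p(t) = -C_1e^(-6t) + 2C_2e^(2t), q(t) = C_2e^(2t)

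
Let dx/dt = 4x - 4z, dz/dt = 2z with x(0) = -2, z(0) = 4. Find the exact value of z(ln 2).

A = [[4,-4],[0,2]]; eigenvalues λ = 2, 4.
Eigenvectors: (2,1) for λ=2, (-1,0) for λ=4.
From the initial condition, c_1 = 4, c_2 = 10.
z(ln 2) = (4)(2^2)(1) + (10)(2^4)(0) = 16.

16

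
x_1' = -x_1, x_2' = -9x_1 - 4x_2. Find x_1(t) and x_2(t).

Coefficient matrix A = [[-1, 0], [-9, -4]].
Characteristic polynomial det(A - λI) = λ^2 + 5λ + 4 = 0.
Eigenvalues λ = -4, -1.
For λ=-4: (A-λI) row 1 is [3, 0], so an eigenvector is (0, -1).
For λ=-1: (A-λI) row 2 is [-9, -3], so an eigenvector is (-1, 3).
General solution: K_1e^(-4t)(0,-1) + K_2e^(-t)(-1,3).

x_1(t) = -K_2e^(-t), x_2(t) = -K_1e^(-4t) + 3K_2e^(-t)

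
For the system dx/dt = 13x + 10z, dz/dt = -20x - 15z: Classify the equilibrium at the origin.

A = [[13,10],[-20,-15]]; det(A-λI) = λ^2 + 2λ + 5.
λ = -1 ± 2i: negative real part.

stable spiral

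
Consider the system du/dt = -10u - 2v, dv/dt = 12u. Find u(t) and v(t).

Coefficient matrix A = [[-10, -2], [12, 0]].
Characteristic polynomial det(A - λI) = λ^2 + 10λ + 24 = 0.
Eigenvalues λ = -6, -4.
For λ=-6: (A-λI) row 1 is [-4, -2], so an eigenvector is (-1, 2).
For λ=-4: (A-λI) row 1 is [-6, -2], so an eigenvector is (1, -3).
General solution: c_1e^(-6t)(-1,2) + c_2e^(-4t)(1,-3).

u(t) = -c_1e^(-6t) + c_2e^(-4t), v(t) = 2c_1e^(-6t) - 3c_2e^(-4t)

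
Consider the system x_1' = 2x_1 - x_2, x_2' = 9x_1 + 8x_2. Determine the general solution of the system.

Coefficient matrix A = [[2, -1], [9, 8]].
Characteristic polynomial det(A - λI) = λ^2 - 10λ + 25 = 0.
Single eigenvalue λ = 5 with algebraic multiplicity 2.
Eigenvector v = (1,-3); generalized eigenvector w with (A-λI)w=v is (-1,2).
General solution: e^(5t)[c_1·v + c_2·(t·v + w)].

x_1(t) = c_1e^(5t) + c_2te^(5t) - c_2e^(5t), x_2(t) = -3c_1e^(5t) - 3c_2te^(5t) + 2c_2e^(5t)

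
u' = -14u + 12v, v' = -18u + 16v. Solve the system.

u(t) = -2c_1e^(4t) + c_2e^(-2t), v(t) = -3c_1e^(4t) + c_2e^(-2t)

Coefficient matrix A = [[-14, 12], [-18, 16]].
Characteristic polynomial det(A - λI) = λ^2 - 2λ - 8 = 0.
Eigenvalues λ = 4, -2.
For λ=4: (A-λI) row 1 is [-18, 12], so an eigenvector is (-2, -3).
For λ=-2: (A-λI) row 1 is [-12, 12], so an eigenvector is (1, 1).
General solution: c_1e^(4t)(-2,-3) + c_2e^(-2t)(1,1).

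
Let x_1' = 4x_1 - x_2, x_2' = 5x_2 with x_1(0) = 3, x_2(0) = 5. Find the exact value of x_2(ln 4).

A = [[4,-1],[0,5]]; eigenvalues λ = 5, 4.
Eigenvectors: (1,-1) for λ=5, (1,0) for λ=4.
From the initial condition, c_1 = -5, c_2 = 8.
x_2(ln 4) = (-5)(4^5)(-1) + (8)(4^4)(0) = 5120.

5120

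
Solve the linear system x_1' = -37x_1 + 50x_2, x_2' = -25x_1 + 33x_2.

x_1(t) = -3C_1e^(-2t)sin(5t) - C_1e^(-2t)cos(5t) - C_2e^(-2t)sin(5t) + 3C_2e^(-2t)cos(5t), x_2(t) = -2C_1e^(-2t)sin(5t) - C_1e^(-2t)cos(5t) - C_2e^(-2t)sin(5t) + 2C_2e^(-2t)cos(5t)

Coefficient matrix A = [[-37, 50], [-25, 33]].
Characteristic polynomial det(A - λI) = λ^2 + 4λ + 29 = 0.
Eigenvalues λ = -2 ± 5i (complex conjugate pair).
For λ=-2+5i: an eigenvector is (-1,-1) - i(-3,-2) = (-1 + 3i, -1 + 2i).
A real fundamental pair from Re and Im of e^((-2+5i)t)v: X_1 = e^(-2t)(cos(5t)·(-1,-1) + sin(5t)·(-3,-2)), X_2 = e^(-2t)(sin(5t)·(-1,-1) - cos(5t)·(-3,-2)).
General solution: C_1X_1 + C_2X_2.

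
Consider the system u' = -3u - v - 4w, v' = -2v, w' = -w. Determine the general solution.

Coefficient matrix A = [[-3, -1, -4], [0, -2, 0], [0, 0, -1]].
det(A - λI) = 0 gives eigenvalues λ = -3, -2, -1.
For λ=-3: eigenvector (1,0,0).
For λ=-2: eigenvector (-1,1,0).
For λ=-1: eigenvector (-2,0,1).
General solution: K_1e^(-3t)(1,0,0) + K_2e^(-2t)(-1,1,0) + K_3e^(-t)(-2,0,1).

u(t) = K_1e^(-3t) - K_2e^(-2t) - 2K_3e^(-t), v(t) = K_2e^(-2t), w(t) = K_3e^(-t)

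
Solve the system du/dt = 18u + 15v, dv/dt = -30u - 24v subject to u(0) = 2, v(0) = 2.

u(t) = 24e^(-3t)sin(3t) + 2e^(-3t)cos(3t), v(t) = -34e^(-3t)sin(3t) + 2e^(-3t)cos(3t)

Coefficient matrix A = [[18, 15], [-30, -24]].
Characteristic polynomial det(A - λI) = λ^2 + 6λ + 18 = 0.
Eigenvalues λ = -3 ± 3i (complex conjugate pair).
For λ=-3+3i: an eigenvector is (2,-3) - i(-1,1) = (2 + i, -3 - i).
A real fundamental pair from Re and Im of e^((-3+3i)t)v: X_1 = e^(-3t)(cos(3t)·(2,-3) + sin(3t)·(-1,1)), X_2 = e^(-3t)(sin(3t)·(2,-3) - cos(3t)·(-1,1)).
General solution: c_1X_1 + c_2X_2.
Applying u(0)=2, v(0)=2 gives c_1=-4, c_2=10.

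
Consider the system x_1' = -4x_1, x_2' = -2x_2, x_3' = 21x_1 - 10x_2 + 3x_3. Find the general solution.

Coefficient matrix A = [[-4, 0, 0], [0, -2, 0], [21, -10, 3]].
det(A - λI) = 0 gives eigenvalues λ = -2, 3, -4.
For λ=-2: eigenvector (0,1,2).
For λ=3: eigenvector (0,0,1).
For λ=-4: eigenvector (-1,0,3).
General solution: K_1e^(-2t)(0,1,2) + K_2e^(3t)(0,0,1) + K_3e^(-4t)(-1,0,3).

x_1(t) = -K_3e^(-4t), x_2(t) = K_1e^(-2t), x_3(t) = 2K_1e^(-2t) + K_2e^(3t) + 3K_3e^(-4t)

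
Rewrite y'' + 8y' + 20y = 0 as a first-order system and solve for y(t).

y(t) = c_1e^(-4t)cos(2t) + c_2e^(-4t)sin(2t)

Let x_1 = y, x_2 = y'. Then x_1' = x_2 and x_2' = -20x_1 - 8x_2.
A = [[0,1],[-20,-8]]; det(A-λI) = λ^2 + 8λ + 20.
Eigenvalues λ = -4 ± 2i.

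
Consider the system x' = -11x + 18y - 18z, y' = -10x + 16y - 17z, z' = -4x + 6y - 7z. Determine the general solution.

x(t) = -3c_1e^(t) + 2c_2e^(-2t), y(t) = -2c_1e^(t) + 3c_2e^(-2t) + c_3e^(-t), z(t) = 2c_2e^(-2t) + c_3e^(-t)

Coefficient matrix A = [[-11, 18, -18], [-10, 16, -17], [-4, 6, -7]].
det(A - λI) = 0 gives eigenvalues λ = 1, -2, -1.
For λ=1: eigenvector (-3,-2,0).
For λ=-2: eigenvector (2,3,2).
For λ=-1: eigenvector (0,1,1).
General solution: c_1e^(t)(-3,-2,0) + c_2e^(-2t)(2,3,2) + c_3e^(-t)(0,1,1).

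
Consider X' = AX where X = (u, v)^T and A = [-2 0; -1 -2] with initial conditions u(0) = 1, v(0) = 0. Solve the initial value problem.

u(t) = e^(-2t), v(t) = -te^(-2t)

Coefficient matrix A = [[-2, 0], [-1, -2]].
Characteristic polynomial det(A - λI) = λ^2 + 4λ + 4 = 0.
Single eigenvalue λ = -2 with algebraic multiplicity 2.
Eigenvector v = (0,1); generalized eigenvector w with (A-λI)w=v is (-1,-1).
General solution: e^(-2t)[C_1·v + C_2·(t·v + w)].
Applying u(0)=1, v(0)=0 gives C_1=-1, C_2=-1.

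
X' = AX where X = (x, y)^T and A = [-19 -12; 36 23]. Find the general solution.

x(t) = c_1e^(5t) + 2c_2e^(-t), y(t) = -2c_1e^(5t) - 3c_2e^(-t)

Coefficient matrix A = [[-19, -12], [36, 23]].
Characteristic polynomial det(A - λI) = λ^2 - 4λ - 5 = 0.
Eigenvalues λ = 5, -1.
For λ=5: (A-λI) row 1 is [-24, -12], so an eigenvector is (1, -2).
For λ=-1: (A-λI) row 1 is [-18, -12], so an eigenvector is (2, -3).
General solution: c_1e^(5t)(1,-2) + c_2e^(-t)(2,-3).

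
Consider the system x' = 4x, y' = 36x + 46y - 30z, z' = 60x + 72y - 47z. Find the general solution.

Coefficient matrix A = [[4, 0, 0], [36, 46, -30], [60, 72, -47]].
det(A - λI) = 0 gives eigenvalues λ = 4, -2, 1.
For λ=4: eigenvector (1,2,4).
For λ=-2: eigenvector (0,5,8).
For λ=1: eigenvector (0,-2,-3).
General solution: c_1e^(4t)(1,2,4) + c_2e^(-2t)(0,5,8) + c_3e^(t)(0,-2,-3).

x(t) = c_1e^(4t), y(t) = 2c_1e^(4t) + 5c_2e^(-2t) - 2c_3e^(t), z(t) = 4c_1e^(4t) + 8c_2e^(-2t) - 3c_3e^(t)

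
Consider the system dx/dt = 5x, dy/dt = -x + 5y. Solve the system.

Coefficient matrix A = [[5, 0], [-1, 5]].
Characteristic polynomial det(A - λI) = λ^2 - 10λ + 25 = 0.
Single eigenvalue λ = 5 with algebraic multiplicity 2.
Eigenvector v = (0,-1); generalized eigenvector w with (A-λI)w=v is (1,0).
General solution: e^(5t)[C_1·v + C_2·(t·v + w)].

x(t) = C_2e^(5t), y(t) = -C_1e^(5t) - C_2te^(5t)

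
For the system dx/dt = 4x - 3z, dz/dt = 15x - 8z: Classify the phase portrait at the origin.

A = [[4,-3],[15,-8]]; det(A-λI) = λ^2 + 4λ + 13.
λ = -2 ± 3i: negative real part.

stable spiral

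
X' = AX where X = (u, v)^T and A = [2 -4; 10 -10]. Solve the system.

u(t) = K_1e^(-4t)sin(2t) + K_1e^(-4t)cos(2t) + K_2e^(-4t)sin(2t) - K_2e^(-4t)cos(2t), v(t) = 2K_1e^(-4t)sin(2t) + K_1e^(-4t)cos(2t) + K_2e^(-4t)sin(2t) - 2K_2e^(-4t)cos(2t)

Coefficient matrix A = [[2, -4], [10, -10]].
Characteristic polynomial det(A - λI) = λ^2 + 8λ + 20 = 0.
Eigenvalues λ = -4 ± 2i (complex conjugate pair).
For λ=-4+2i: an eigenvector is (1,1) - i(1,2) = (1 - i, 1 - 2i).
A real fundamental pair from Re and Im of e^((-4+2i)t)v: X_1 = e^(-4t)(cos(2t)·(1,1) + sin(2t)·(1,2)), X_2 = e^(-4t)(sin(2t)·(1,1) - cos(2t)·(1,2)).
General solution: K_1X_1 + K_2X_2.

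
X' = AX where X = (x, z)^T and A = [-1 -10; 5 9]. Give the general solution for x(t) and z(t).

x(t) = -c_1e^(4t)sin(5t) + c_1e^(4t)cos(5t) + c_2e^(4t)sin(5t) + c_2e^(4t)cos(5t), z(t) = c_1e^(4t)sin(5t) - c_2e^(4t)cos(5t)

Coefficient matrix A = [[-1, -10], [5, 9]].
Characteristic polynomial det(A - λI) = λ^2 - 8λ + 41 = 0.
Eigenvalues λ = 4 ± 5i (complex conjugate pair).
For λ=4+5i: an eigenvector is (1,0) - i(-1,1) = (1 + i, 0 - i).
A real fundamental pair from Re and Im of e^((4+5i)t)v: X_1 = e^(4t)(cos(5t)·(1,0) + sin(5t)·(-1,1)), X_2 = e^(4t)(sin(5t)·(1,0) - cos(5t)·(-1,1)).
General solution: c_1X_1 + c_2X_2.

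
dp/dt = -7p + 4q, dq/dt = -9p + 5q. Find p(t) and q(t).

Coefficient matrix A = [[-7, 4], [-9, 5]].
Characteristic polynomial det(A - λI) = λ^2 + 2λ + 1 = 0.
Single eigenvalue λ = -1 with algebraic multiplicity 2.
Eigenvector v = (-2,-3); generalized eigenvector w with (A-λI)w=v is (1,1).
General solution: e^(-t)[c_1·v + c_2·(t·v + w)].

p(t) = -2c_1e^(-t) - 2c_2te^(-t) + c_2e^(-t), q(t) = -3c_1e^(-t) - 3c_2te^(-t) + c_2e^(-t)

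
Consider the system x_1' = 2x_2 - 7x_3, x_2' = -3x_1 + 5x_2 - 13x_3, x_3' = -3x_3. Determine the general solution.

Coefficient matrix A = [[0, 2, -7], [-3, 5, -13], [0, 0, -3]].
det(A - λI) = 0 gives eigenvalues λ = 2, 3, -3.
For λ=2: eigenvector (1,1,0).
For λ=3: eigenvector (2,3,0).
For λ=-3: eigenvector (1,2,1).
General solution: C_1e^(2t)(1,1,0) + C_2e^(3t)(2,3,0) + C_3e^(-3t)(1,2,1).

x_1(t) = C_1e^(2t) + 2C_2e^(3t) + C_3e^(-3t), x_2(t) = C_1e^(2t) + 3C_2e^(3t) + 2C_3e^(-3t), x_3(t) = C_3e^(-3t)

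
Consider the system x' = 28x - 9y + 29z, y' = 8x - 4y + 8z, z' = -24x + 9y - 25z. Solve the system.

x(t) = 4C_1e^(4t) + 3C_2e^(-4t) - C_3e^(-t), y(t) = C_1e^(4t) + C_2e^(-4t), z(t) = -3C_1e^(4t) - 3C_2e^(-4t) + C_3e^(-t)

Coefficient matrix A = [[28, -9, 29], [8, -4, 8], [-24, 9, -25]].
det(A - λI) = 0 gives eigenvalues λ = 4, -4, -1.
For λ=4: eigenvector (4,1,-3).
For λ=-4: eigenvector (3,1,-3).
For λ=-1: eigenvector (-1,0,1).
General solution: C_1e^(4t)(4,1,-3) + C_2e^(-4t)(3,1,-3) + C_3e^(-t)(-1,0,1).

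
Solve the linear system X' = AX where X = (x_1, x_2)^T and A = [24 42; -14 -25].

x_1(t) = 3C_1e^(-4t) - 2C_2e^(3t), x_2(t) = -2C_1e^(-4t) + C_2e^(3t)

Coefficient matrix A = [[24, 42], [-14, -25]].
Characteristic polynomial det(A - λI) = λ^2 + λ - 12 = 0.
Eigenvalues λ = -4, 3.
For λ=-4: (A-λI) row 1 is [28, 42], so an eigenvector is (3, -2).
For λ=3: (A-λI) row 1 is [21, 42], so an eigenvector is (-2, 1).
General solution: C_1e^(-4t)(3,-2) + C_2e^(3t)(-2,1).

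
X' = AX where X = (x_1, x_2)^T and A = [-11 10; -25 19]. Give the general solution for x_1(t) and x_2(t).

Coefficient matrix A = [[-11, 10], [-25, 19]].
Characteristic polynomial det(A - λI) = λ^2 - 8λ + 41 = 0.
Eigenvalues λ = 4 ± 5i (complex conjugate pair).
For λ=4+5i: an eigenvector is (1,2) - i(1,1) = (1 - i, 2 - i).
A real fundamental pair from Re and Im of e^((4+5i)t)v: X_1 = e^(4t)(cos(5t)·(1,2) + sin(5t)·(1,1)), X_2 = e^(4t)(sin(5t)·(1,2) - cos(5t)·(1,1)).
General solution: C_1X_1 + C_2X_2.

x_1(t) = C_1e^(4t)sin(5t) + C_1e^(4t)cos(5t) + C_2e^(4t)sin(5t) - C_2e^(4t)cos(5t), x_2(t) = C_1e^(4t)sin(5t) + 2C_1e^(4t)cos(5t) + 2C_2e^(4t)sin(5t) - C_2e^(4t)cos(5t)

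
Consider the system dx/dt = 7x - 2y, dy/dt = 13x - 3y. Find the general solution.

x(t) = -C_1e^(2t)sin(t) + C_1e^(2t)cos(t) + C_2e^(2t)sin(t) + C_2e^(2t)cos(t), y(t) = -2C_1e^(2t)sin(t) + 3C_1e^(2t)cos(t) + 3C_2e^(2t)sin(t) + 2C_2e^(2t)cos(t)

Coefficient matrix A = [[7, -2], [13, -3]].
Characteristic polynomial det(A - λI) = λ^2 - 4λ + 5 = 0.
Eigenvalues λ = 2 ± i (complex conjugate pair).
For λ=2+i: an eigenvector is (1,3) - i(-1,-2) = (1 + i, 3 + 2i).
A real fundamental pair from Re and Im of e^((2+i)t)v: X_1 = e^(2t)(cos(t)·(1,3) + sin(t)·(-1,-2)), X_2 = e^(2t)(sin(t)·(1,3) - cos(t)·(-1,-2)).
General solution: C_1X_1 + C_2X_2.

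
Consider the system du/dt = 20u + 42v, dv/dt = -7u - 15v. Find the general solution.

u(t) = -3K_1e^(6t) + 2K_2e^(-t), v(t) = K_1e^(6t) - K_2e^(-t)

Coefficient matrix A = [[20, 42], [-7, -15]].
Characteristic polynomial det(A - λI) = λ^2 - 5λ - 6 = 0.
Eigenvalues λ = 6, -1.
For λ=6: (A-λI) row 1 is [14, 42], so an eigenvector is (-3, 1).
For λ=-1: (A-λI) row 1 is [21, 42], so an eigenvector is (2, -1).
General solution: K_1e^(6t)(-3,1) + K_2e^(-t)(2,-1).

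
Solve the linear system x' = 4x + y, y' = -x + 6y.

x(t) = -C_1e^(5t) - C_2te^(5t) - C_2e^(5t), y(t) = -C_1e^(5t) - C_2te^(5t) - 2C_2e^(5t)

Coefficient matrix A = [[4, 1], [-1, 6]].
Characteristic polynomial det(A - λI) = λ^2 - 10λ + 25 = 0.
Single eigenvalue λ = 5 with algebraic multiplicity 2.
Eigenvector v = (-1,-1); generalized eigenvector w with (A-λI)w=v is (-1,-2).
General solution: e^(5t)[C_1·v + C_2·(t·v + w)].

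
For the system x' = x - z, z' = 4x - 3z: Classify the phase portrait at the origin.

stable improper node

A = [[1,-1],[4,-3]]; det(A-λI) = λ^2 + 2λ + 1.
repeated λ = -1 with a single eigenvector.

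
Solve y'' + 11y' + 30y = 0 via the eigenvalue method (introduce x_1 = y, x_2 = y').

Let x_1 = y, x_2 = y'. Then x_1' = x_2 and x_2' = -30x_1 - 11x_2.
A = [[0,1],[-30,-11]]; det(A-λI) = λ^2 + 11λ + 30.
Eigenvalues λ = -6, -5 with eigenvectors (1,-6), (1,-5).

y(t) = c_1e^(-6t) + c_2e^(-5t)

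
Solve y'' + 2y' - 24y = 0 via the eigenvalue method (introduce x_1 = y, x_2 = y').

y(t) = K_1e^(-6t) + K_2e^(4t)

Let x_1 = y, x_2 = y'. Then x_1' = x_2 and x_2' = 24x_1 - 2x_2.
A = [[0,1],[24,-2]]; det(A-λI) = λ^2 + 2λ - 24.
Eigenvalues λ = -6, 4 with eigenvectors (1,-6), (1,4).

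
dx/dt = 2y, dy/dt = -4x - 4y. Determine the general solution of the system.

x(t) = -C_1e^(-2t)sin(2t) + C_2e^(-2t)cos(2t), y(t) = C_1e^(-2t)sin(2t) - C_1e^(-2t)cos(2t) - C_2e^(-2t)sin(2t) - C_2e^(-2t)cos(2t)

Coefficient matrix A = [[0, 2], [-4, -4]].
Characteristic polynomial det(A - λI) = λ^2 + 4λ + 8 = 0.
Eigenvalues λ = -2 ± 2i (complex conjugate pair).
For λ=-2+2i: an eigenvector is (0,-1) - i(-1,1) = (0 + i, -1 - i).
A real fundamental pair from Re and Im of e^((-2+2i)t)v: X_1 = e^(-2t)(cos(2t)·(0,-1) + sin(2t)·(-1,1)), X_2 = e^(-2t)(sin(2t)·(0,-1) - cos(2t)·(-1,1)).
General solution: C_1X_1 + C_2X_2.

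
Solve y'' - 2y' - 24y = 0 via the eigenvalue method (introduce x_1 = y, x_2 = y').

Let x_1 = y, x_2 = y'. Then x_1' = x_2 and x_2' = 24x_1 + 2x_2.
A = [[0,1],[24,2]]; det(A-λI) = λ^2 - 2λ - 24.
Eigenvalues λ = -4, 6 with eigenvectors (1,-4), (1,6).

y(t) = C_1e^(-4t) + C_2e^(6t)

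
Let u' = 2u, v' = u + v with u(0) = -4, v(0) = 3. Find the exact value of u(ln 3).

A = [[2,0],[1,1]]; eigenvalues λ = 2, 1.
Eigenvectors: (1,1) for λ=2, (0,-1) for λ=1.
From the initial condition, c_1 = -4, c_2 = -7.
u(ln 3) = (-4)(3^2)(1) + (-7)(3^1)(0) = -36.

-36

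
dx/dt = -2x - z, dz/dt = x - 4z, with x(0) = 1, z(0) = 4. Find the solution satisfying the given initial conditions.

Coefficient matrix A = [[-2, -1], [1, -4]].
Characteristic polynomial det(A - λI) = λ^2 + 6λ + 9 = 0.
Single eigenvalue λ = -3 with algebraic multiplicity 2.
Eigenvector v = (-1,-1); generalized eigenvector w with (A-λI)w=v is (1,2).
General solution: e^(-3t)[C_1·v + C_2·(t·v + w)].
Applying x(0)=1, z(0)=4 gives C_1=2, C_2=3.

x(t) = -3te^(-3t) + e^(-3t), z(t) = -3te^(-3t) + 4e^(-3t)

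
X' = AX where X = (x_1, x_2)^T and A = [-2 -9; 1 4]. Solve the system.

x_1(t) = -3C_1e^(t) - 3C_2te^(t) + C_2e^(t), x_2(t) = C_1e^(t) + C_2te^(t)

Coefficient matrix A = [[-2, -9], [1, 4]].
Characteristic polynomial det(A - λI) = λ^2 - 2λ + 1 = 0.
Single eigenvalue λ = 1 with algebraic multiplicity 2.
Eigenvector v = (-3,1); generalized eigenvector w with (A-λI)w=v is (1,0).
General solution: e^(t)[C_1·v + C_2·(t·v + w)].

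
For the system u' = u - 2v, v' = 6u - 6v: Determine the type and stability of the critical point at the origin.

A = [[1,-2],[6,-6]]; det(A-λI) = λ^2 + 5λ + 6.
λ = -3, -2: both negative.

stable node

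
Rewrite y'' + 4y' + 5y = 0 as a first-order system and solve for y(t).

y(t) = C_1e^(-2t)cos(t) + C_2e^(-2t)sin(t)

Let x_1 = y, x_2 = y'. Then x_1' = x_2 and x_2' = -5x_1 - 4x_2.
A = [[0,1],[-5,-4]]; det(A-λI) = λ^2 + 4λ + 5.
Eigenvalues λ = -2 ± i.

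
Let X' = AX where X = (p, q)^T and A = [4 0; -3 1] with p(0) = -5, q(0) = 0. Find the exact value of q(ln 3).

A = [[4,0],[-3,1]]; eigenvalues λ = 1, 4.
Eigenvectors: (0,1) for λ=1, (1,-1) for λ=4.
From the initial condition, c_1 = -5, c_2 = -5.
q(ln 3) = (-5)(3^1)(1) + (-5)(3^4)(-1) = 390.

390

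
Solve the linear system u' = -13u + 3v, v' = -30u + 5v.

Coefficient matrix A = [[-13, 3], [-30, 5]].
Characteristic polynomial det(A - λI) = λ^2 + 8λ + 25 = 0.
Eigenvalues λ = -4 ± 3i (complex conjugate pair).
For λ=-4+3i: an eigenvector is (1,3) - i(0,-1) = (1, 3 + i).
A real fundamental pair from Re and Im of e^((-4+3i)t)v: X_1 = e^(-4t)(cos(3t)·(1,3) + sin(3t)·(0,-1)), X_2 = e^(-4t)(sin(3t)·(1,3) - cos(3t)·(0,-1)).
General solution: K_1X_1 + K_2X_2.

u(t) = K_1e^(-4t)cos(3t) + K_2e^(-4t)sin(3t), v(t) = -K_1e^(-4t)sin(3t) + 3K_1e^(-4t)cos(3t) + 3K_2e^(-4t)sin(3t) + K_2e^(-4t)cos(3t)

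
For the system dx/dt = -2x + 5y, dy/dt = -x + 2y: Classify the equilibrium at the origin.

center

A = [[-2,5],[-1,2]]; det(A-λI) = λ^2 + 1.
λ = 0 ± i: zero real part.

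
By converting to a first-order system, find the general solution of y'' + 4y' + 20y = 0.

y(t) = K_1e^(-2t)cos(4t) + K_2e^(-2t)sin(4t)

Let x_1 = y, x_2 = y'. Then x_1' = x_2 and x_2' = -20x_1 - 4x_2.
A = [[0,1],[-20,-4]]; det(A-λI) = λ^2 + 4λ + 20.
Eigenvalues λ = -2 ± 4i.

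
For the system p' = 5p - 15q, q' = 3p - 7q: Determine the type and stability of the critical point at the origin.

A = [[5,-15],[3,-7]]; det(A-λI) = λ^2 + 2λ + 10.
λ = -1 ± 3i: negative real part.

stable spiral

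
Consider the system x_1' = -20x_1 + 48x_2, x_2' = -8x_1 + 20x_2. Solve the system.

Coefficient matrix A = [[-20, 48], [-8, 20]].
Characteristic polynomial det(A - λI) = λ^2 - 16 = 0.
Eigenvalues λ = 4, -4.
For λ=4: (A-λI) row 1 is [-24, 48], so an eigenvector is (2, 1).
For λ=-4: (A-λI) row 1 is [-16, 48], so an eigenvector is (3, 1).
General solution: K_1e^(4t)(2,1) + K_2e^(-4t)(3,1).

x_1(t) = 2K_1e^(4t) + 3K_2e^(-4t), x_2(t) = K_1e^(4t) + K_2e^(-4t)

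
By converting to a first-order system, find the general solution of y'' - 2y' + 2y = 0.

y(t) = c_1e^(t)cos(t) + c_2e^(t)sin(t)

Let x_1 = y, x_2 = y'. Then x_1' = x_2 and x_2' = -2x_1 + 2x_2.
A = [[0,1],[-2,2]]; det(A-λI) = λ^2 - 2λ + 2.
Eigenvalues λ = 1 ± i.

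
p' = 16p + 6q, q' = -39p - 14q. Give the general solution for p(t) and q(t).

p(t) = K_1e^(t)sin(3t) + K_1e^(t)cos(3t) + K_2e^(t)sin(3t) - K_2e^(t)cos(3t), q(t) = -3K_1e^(t)sin(3t) - 2K_1e^(t)cos(3t) - 2K_2e^(t)sin(3t) + 3K_2e^(t)cos(3t)

Coefficient matrix A = [[16, 6], [-39, -14]].
Characteristic polynomial det(A - λI) = λ^2 - 2λ + 10 = 0.
Eigenvalues λ = 1 ± 3i (complex conjugate pair).
For λ=1+3i: an eigenvector is (1,-2) - i(1,-3) = (1 - i, -2 + 3i).
A real fundamental pair from Re and Im of e^((1+3i)t)v: X_1 = e^(t)(cos(3t)·(1,-2) + sin(3t)·(1,-3)), X_2 = e^(t)(sin(3t)·(1,-2) - cos(3t)·(1,-3)).
General solution: K_1X_1 + K_2X_2.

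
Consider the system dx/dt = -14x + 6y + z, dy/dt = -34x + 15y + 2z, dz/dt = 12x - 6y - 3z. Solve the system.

x(t) = c_1e^(-2t) - c_2e^(-3t) + c_3e^(3t), y(t) = 2c_1e^(-2t) - 2c_2e^(-3t) + 3c_3e^(3t), z(t) = c_2e^(-3t) - c_3e^(3t)

Coefficient matrix A = [[-14, 6, 1], [-34, 15, 2], [12, -6, -3]].
det(A - λI) = 0 gives eigenvalues λ = -2, -3, 3.
For λ=-2: eigenvector (1,2,0).
For λ=-3: eigenvector (-1,-2,1).
For λ=3: eigenvector (1,3,-1).
General solution: c_1e^(-2t)(1,2,0) + c_2e^(-3t)(-1,-2,1) + c_3e^(3t)(1,3,-1).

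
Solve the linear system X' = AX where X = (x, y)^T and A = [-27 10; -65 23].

Coefficient matrix A = [[-27, 10], [-65, 23]].
Characteristic polynomial det(A - λI) = λ^2 + 4λ + 29 = 0.
Eigenvalues λ = -2 ± 5i (complex conjugate pair).
For λ=-2+5i: an eigenvector is (1,2) - i(-1,-3) = (1 + i, 2 + 3i).
A real fundamental pair from Re and Im of e^((-2+5i)t)v: X_1 = e^(-2t)(cos(5t)·(1,2) + sin(5t)·(-1,-3)), X_2 = e^(-2t)(sin(5t)·(1,2) - cos(5t)·(-1,-3)).
General solution: C_1X_1 + C_2X_2.

x(t) = -C_1e^(-2t)sin(5t) + C_1e^(-2t)cos(5t) + C_2e^(-2t)sin(5t) + C_2e^(-2t)cos(5t), y(t) = -3C_1e^(-2t)sin(5t) + 2C_1e^(-2t)cos(5t) + 2C_2e^(-2t)sin(5t) + 3C_2e^(-2t)cos(5t)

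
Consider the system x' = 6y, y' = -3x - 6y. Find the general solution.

x(t) = K_1e^(-3t)sin(3t) + K_1e^(-3t)cos(3t) + K_2e^(-3t)sin(3t) - K_2e^(-3t)cos(3t), y(t) = -K_1e^(-3t)sin(3t) + K_2e^(-3t)cos(3t)

Coefficient matrix A = [[0, 6], [-3, -6]].
Characteristic polynomial det(A - λI) = λ^2 + 6λ + 18 = 0.
Eigenvalues λ = -3 ± 3i (complex conjugate pair).
For λ=-3+3i: an eigenvector is (1,0) - i(1,-1) = (1 - i, 0 + i).
A real fundamental pair from Re and Im of e^((-3+3i)t)v: X_1 = e^(-3t)(cos(3t)·(1,0) + sin(3t)·(1,-1)), X_2 = e^(-3t)(sin(3t)·(1,0) - cos(3t)·(1,-1)).
General solution: K_1X_1 + K_2X_2.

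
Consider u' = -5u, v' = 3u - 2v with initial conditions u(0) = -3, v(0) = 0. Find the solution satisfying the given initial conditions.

u(t) = -3e^(-5t), v(t) = -3e^(-2t) + 3e^(-5t)

Coefficient matrix A = [[-5, 0], [3, -2]].
Characteristic polynomial det(A - λI) = λ^2 + 7λ + 10 = 0.
Eigenvalues λ = -5, -2.
For λ=-5: (A-λI) row 2 is [3, 3], so an eigenvector is (1, -1).
For λ=-2: (A-λI) row 1 is [-3, 0], so an eigenvector is (0, -1).
General solution: c_1e^(-5t)(1,-1) + c_2e^(-2t)(0,-1).
Applying u(0)=-3, v(0)=0 gives c_1=-3, c_2=3.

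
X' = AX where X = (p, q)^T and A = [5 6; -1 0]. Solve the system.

p(t) = -2c_1e^(2t) - 3c_2e^(3t), q(t) = c_1e^(2t) + c_2e^(3t)

Coefficient matrix A = [[5, 6], [-1, 0]].
Characteristic polynomial det(A - λI) = λ^2 - 5λ + 6 = 0.
Eigenvalues λ = 2, 3.
For λ=2: (A-λI) row 1 is [3, 6], so an eigenvector is (-2, 1).
For λ=3: (A-λI) row 1 is [2, 6], so an eigenvector is (-3, 1).
General solution: c_1e^(2t)(-2,1) + c_2e^(3t)(-3,1).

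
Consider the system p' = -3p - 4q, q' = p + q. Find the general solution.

p(t) = 2C_1e^(-t) + 2C_2te^(-t) - 3C_2e^(-t), q(t) = -C_1e^(-t) - C_2te^(-t) + C_2e^(-t)

Coefficient matrix A = [[-3, -4], [1, 1]].
Characteristic polynomial det(A - λI) = λ^2 + 2λ + 1 = 0.
Single eigenvalue λ = -1 with algebraic multiplicity 2.
Eigenvector v = (2,-1); generalized eigenvector w with (A-λI)w=v is (-3,1).
General solution: e^(-t)[C_1·v + C_2·(t·v + w)].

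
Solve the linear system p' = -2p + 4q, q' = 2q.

Coefficient matrix A = [[-2, 4], [0, 2]].
Characteristic polynomial det(A - λI) = λ^2 - 4 = 0.
Eigenvalues λ = 2, -2.
For λ=2: (A-λI) row 1 is [-4, 4], so an eigenvector is (1, 1).
For λ=-2: (A-λI) row 1 is [0, 4], so an eigenvector is (-1, 0).
General solution: c_1e^(2t)(1,1) + c_2e^(-2t)(-1,0).

p(t) = c_1e^(2t) - c_2e^(-2t), q(t) = c_1e^(2t)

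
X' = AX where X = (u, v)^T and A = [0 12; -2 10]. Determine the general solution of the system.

Coefficient matrix A = [[0, 12], [-2, 10]].
Characteristic polynomial det(A - λI) = λ^2 - 10λ + 24 = 0.
Eigenvalues λ = 4, 6.
For λ=4: (A-λI) row 1 is [-4, 12], so an eigenvector is (3, 1).
For λ=6: (A-λI) row 1 is [-6, 12], so an eigenvector is (-2, -1).
General solution: K_1e^(4t)(3,1) + K_2e^(6t)(-2,-1).

u(t) = 3K_1e^(4t) - 2K_2e^(6t), v(t) = K_1e^(4t) - K_2e^(6t)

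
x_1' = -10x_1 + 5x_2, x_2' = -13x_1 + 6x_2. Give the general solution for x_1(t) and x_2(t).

x_1(t) = -2c_1e^(-2t)sin(t) - c_1e^(-2t)cos(t) - c_2e^(-2t)sin(t) + 2c_2e^(-2t)cos(t), x_2(t) = -3c_1e^(-2t)sin(t) - 2c_1e^(-2t)cos(t) - 2c_2e^(-2t)sin(t) + 3c_2e^(-2t)cos(t)

Coefficient matrix A = [[-10, 5], [-13, 6]].
Characteristic polynomial det(A - λI) = λ^2 + 4λ + 5 = 0.
Eigenvalues λ = -2 ± i (complex conjugate pair).
For λ=-2+i: an eigenvector is (-1,-2) - i(-2,-3) = (-1 + 2i, -2 + 3i).
A real fundamental pair from Re and Im of e^((-2+i)t)v: X_1 = e^(-2t)(cos(t)·(-1,-2) + sin(t)·(-2,-3)), X_2 = e^(-2t)(sin(t)·(-1,-2) - cos(t)·(-2,-3)).
General solution: c_1X_1 + c_2X_2.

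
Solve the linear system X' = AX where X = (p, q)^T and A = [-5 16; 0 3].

Coefficient matrix A = [[-5, 16], [0, 3]].
Characteristic polynomial det(A - λI) = λ^2 + 2λ - 15 = 0.
Eigenvalues λ = -5, 3.
For λ=-5: (A-λI) row 1 is [0, 16], so an eigenvector is (-1, 0).
For λ=3: (A-λI) row 1 is [-8, 16], so an eigenvector is (2, 1).
General solution: C_1e^(-5t)(-1,0) + C_2e^(3t)(2,1).

p(t) = -C_1e^(-5t) + 2C_2e^(3t), q(t) = C_2e^(3t)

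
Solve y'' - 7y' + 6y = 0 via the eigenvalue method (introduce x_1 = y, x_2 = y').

y(t) = K_1e^(t) + K_2e^(6t)

Let x_1 = y, x_2 = y'. Then x_1' = x_2 and x_2' = -6x_1 + 7x_2.
A = [[0,1],[-6,7]]; det(A-λI) = λ^2 - 7λ + 6.
Eigenvalues λ = 1, 6 with eigenvectors (1,1), (1,6).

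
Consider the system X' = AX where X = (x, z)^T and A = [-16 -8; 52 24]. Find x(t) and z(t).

x(t) = -C_1e^(4t)sin(4t) - C_1e^(4t)cos(4t) - C_2e^(4t)sin(4t) + C_2e^(4t)cos(4t), z(t) = 2C_1e^(4t)sin(4t) + 3C_1e^(4t)cos(4t) + 3C_2e^(4t)sin(4t) - 2C_2e^(4t)cos(4t)

Coefficient matrix A = [[-16, -8], [52, 24]].
Characteristic polynomial det(A - λI) = λ^2 - 8λ + 32 = 0.
Eigenvalues λ = 4 ± 4i (complex conjugate pair).
For λ=4+4i: an eigenvector is (-1,3) - i(-1,2) = (-1 + i, 3 - 2i).
A real fundamental pair from Re and Im of e^((4+4i)t)v: X_1 = e^(4t)(cos(4t)·(-1,3) + sin(4t)·(-1,2)), X_2 = e^(4t)(sin(4t)·(-1,3) - cos(4t)·(-1,2)).
General solution: C_1X_1 + C_2X_2.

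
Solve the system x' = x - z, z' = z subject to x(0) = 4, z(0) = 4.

x(t) = -4te^(t) + 4e^(t), z(t) = 4e^(t)

Coefficient matrix A = [[1, -1], [0, 1]].
Characteristic polynomial det(A - λI) = λ^2 - 2λ + 1 = 0.
Single eigenvalue λ = 1 with algebraic multiplicity 2.
Eigenvector v = (-1,0); generalized eigenvector w with (A-λI)w=v is (-3,1).
General solution: e^(t)[c_1·v + c_2·(t·v + w)].
Applying x(0)=4, z(0)=4 gives c_1=-16, c_2=4.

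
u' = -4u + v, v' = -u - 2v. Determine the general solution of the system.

u(t) = -C_1e^(-3t) - C_2te^(-3t) + C_2e^(-3t), v(t) = -C_1e^(-3t) - C_2te^(-3t)

Coefficient matrix A = [[-4, 1], [-1, -2]].
Characteristic polynomial det(A - λI) = λ^2 + 6λ + 9 = 0.
Single eigenvalue λ = -3 with algebraic multiplicity 2.
Eigenvector v = (-1,-1); generalized eigenvector w with (A-λI)w=v is (1,0).
General solution: e^(-3t)[C_1·v + C_2·(t·v + w)].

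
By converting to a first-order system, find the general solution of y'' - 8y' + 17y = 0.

Let x_1 = y, x_2 = y'. Then x_1' = x_2 and x_2' = -17x_1 + 8x_2.
A = [[0,1],[-17,8]]; det(A-λI) = λ^2 - 8λ + 17.
Eigenvalues λ = 4 ± i.

y(t) = c_1e^(4t)cos(t) + c_2e^(4t)sin(t)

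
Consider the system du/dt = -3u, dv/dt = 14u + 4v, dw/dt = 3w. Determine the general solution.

u(t) = K_2e^(-3t), v(t) = K_1e^(4t) - 2K_2e^(-3t), w(t) = K_3e^(3t)

Coefficient matrix A = [[-3, 0, 0], [14, 4, 0], [0, 0, 3]].
det(A - λI) = 0 gives eigenvalues λ = 4, -3, 3.
For λ=4: eigenvector (0,1,0).
For λ=-3: eigenvector (1,-2,0).
For λ=3: eigenvector (0,0,1).
General solution: K_1e^(4t)(0,1,0) + K_2e^(-3t)(1,-2,0) + K_3e^(3t)(0,0,1).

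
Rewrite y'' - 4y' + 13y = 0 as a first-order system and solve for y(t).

y(t) = c_1e^(2t)cos(3t) + c_2e^(2t)sin(3t)

Let x_1 = y, x_2 = y'. Then x_1' = x_2 and x_2' = -13x_1 + 4x_2.
A = [[0,1],[-13,4]]; det(A-λI) = λ^2 - 4λ + 13.
Eigenvalues λ = 2 ± 3i.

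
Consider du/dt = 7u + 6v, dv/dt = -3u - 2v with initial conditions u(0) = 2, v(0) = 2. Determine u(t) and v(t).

Coefficient matrix A = [[7, 6], [-3, -2]].
Characteristic polynomial det(A - λI) = λ^2 - 5λ + 4 = 0.
Eigenvalues λ = 1, 4.
For λ=1: (A-λI) row 1 is [6, 6], so an eigenvector is (-1, 1).
For λ=4: (A-λI) row 1 is [3, 6], so an eigenvector is (2, -1).
General solution: C_1e^(t)(-1,1) + C_2e^(4t)(2,-1).
Applying u(0)=2, v(0)=2 gives C_1=6, C_2=4.

u(t) = 8e^(4t) - 6e^(t), v(t) = -4e^(4t) + 6e^(t)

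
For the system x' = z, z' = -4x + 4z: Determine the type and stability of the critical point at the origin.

unstable improper node

A = [[0,1],[-4,4]]; det(A-λI) = λ^2 - 4λ + 4.
repeated λ = 2 with a single eigenvector.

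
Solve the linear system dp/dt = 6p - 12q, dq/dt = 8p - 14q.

p(t) = -3K_1e^(-2t) - K_2e^(-6t), q(t) = -2K_1e^(-2t) - K_2e^(-6t)

Coefficient matrix A = [[6, -12], [8, -14]].
Characteristic polynomial det(A - λI) = λ^2 + 8λ + 12 = 0.
Eigenvalues λ = -2, -6.
For λ=-2: (A-λI) row 1 is [8, -12], so an eigenvector is (-3, -2).
For λ=-6: (A-λI) row 1 is [12, -12], so an eigenvector is (-1, -1).
General solution: K_1e^(-2t)(-3,-2) + K_2e^(-6t)(-1,-1).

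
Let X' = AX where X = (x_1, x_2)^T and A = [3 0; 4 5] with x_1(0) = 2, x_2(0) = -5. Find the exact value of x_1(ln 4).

128

A = [[3,0],[4,5]]; eigenvalues λ = 5, 3.
Eigenvectors: (0,-1) for λ=5, (1,-2) for λ=3.
From the initial condition, c_1 = 1, c_2 = 2.
x_1(ln 4) = (1)(4^5)(0) + (2)(4^3)(1) = 128.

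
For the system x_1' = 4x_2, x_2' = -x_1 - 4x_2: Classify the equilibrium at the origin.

stable improper node

A = [[0,4],[-1,-4]]; det(A-λI) = λ^2 + 4λ + 4.
repeated λ = -2 with a single eigenvector.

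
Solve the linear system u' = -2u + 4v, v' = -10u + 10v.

u(t) = -c_1e^(4t)sin(2t) - c_1e^(4t)cos(2t) - c_2e^(4t)sin(2t) + c_2e^(4t)cos(2t), v(t) = -c_1e^(4t)sin(2t) - 2c_1e^(4t)cos(2t) - 2c_2e^(4t)sin(2t) + c_2e^(4t)cos(2t)

Coefficient matrix A = [[-2, 4], [-10, 10]].
Characteristic polynomial det(A - λI) = λ^2 - 8λ + 20 = 0.
Eigenvalues λ = 4 ± 2i (complex conjugate pair).
For λ=4+2i: an eigenvector is (-1,-2) - i(-1,-1) = (-1 + i, -2 + i).
A real fundamental pair from Re and Im of e^((4+2i)t)v: X_1 = e^(4t)(cos(2t)·(-1,-2) + sin(2t)·(-1,-1)), X_2 = e^(4t)(sin(2t)·(-1,-2) - cos(2t)·(-1,-1)).
General solution: c_1X_1 + c_2X_2.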